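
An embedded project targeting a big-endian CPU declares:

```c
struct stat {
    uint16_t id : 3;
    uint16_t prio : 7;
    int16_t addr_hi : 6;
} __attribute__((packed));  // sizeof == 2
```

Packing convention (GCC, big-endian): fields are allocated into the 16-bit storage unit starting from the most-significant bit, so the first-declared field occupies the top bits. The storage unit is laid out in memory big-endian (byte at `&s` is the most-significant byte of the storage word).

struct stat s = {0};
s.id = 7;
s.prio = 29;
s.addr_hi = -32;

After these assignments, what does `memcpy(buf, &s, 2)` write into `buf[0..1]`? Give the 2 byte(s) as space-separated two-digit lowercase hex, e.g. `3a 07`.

e7 60

[13+:3] id=7 & 0x7 = 0x7; word=0xe000
[6+:7] prio=29 & 0x7f = 0x1d; word=0xe740
[0+:6] addr_hi=-32 & 0x3f = 0x20; word=0xe760
word = 0xe760 → big-endian bytes:
  [0]=0xe7  [1]=0x60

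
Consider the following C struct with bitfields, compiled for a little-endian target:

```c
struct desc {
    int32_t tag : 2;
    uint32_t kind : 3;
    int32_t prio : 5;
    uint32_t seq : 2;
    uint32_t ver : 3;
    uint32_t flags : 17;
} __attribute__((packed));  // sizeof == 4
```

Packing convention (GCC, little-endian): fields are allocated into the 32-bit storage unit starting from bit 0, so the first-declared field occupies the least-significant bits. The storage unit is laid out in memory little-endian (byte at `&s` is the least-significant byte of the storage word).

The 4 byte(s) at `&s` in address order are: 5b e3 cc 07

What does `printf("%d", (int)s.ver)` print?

6

[0]=0x5b [1]=0xe3 [2]=0xcc [3]=0x07 (little-endian) → word 0x07cce35b
tag [0+:2] = (word>>0) & 0x3 = 3
kind [2+:3] = (word>>2) & 0x7 = 6
prio [5+:5] = (word>>5) & 0x1f = 26
seq [10+:2] = (word>>10) & 0x3 = 0
ver [12+:3] = (word>>12) & 0x7 = 6  ←
flags [15+:17] = (word>>15) & 0x1ffff = 3993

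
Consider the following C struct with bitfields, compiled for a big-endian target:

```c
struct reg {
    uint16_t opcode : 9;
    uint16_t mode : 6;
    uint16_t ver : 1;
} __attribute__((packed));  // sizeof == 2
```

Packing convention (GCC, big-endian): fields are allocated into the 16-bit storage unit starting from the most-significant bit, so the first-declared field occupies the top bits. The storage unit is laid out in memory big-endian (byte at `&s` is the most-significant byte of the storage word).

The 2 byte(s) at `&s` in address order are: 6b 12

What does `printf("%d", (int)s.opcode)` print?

214

[0]=0x6b [1]=0x12 (big-endian) → word 0x6b12
opcode [7+:9] = (word>>7) & 0x1ff = 214  ←
mode [1+:6] = (word>>1) & 0x3f = 9
ver [0+:1] = (word>>0) & 0x1 = 0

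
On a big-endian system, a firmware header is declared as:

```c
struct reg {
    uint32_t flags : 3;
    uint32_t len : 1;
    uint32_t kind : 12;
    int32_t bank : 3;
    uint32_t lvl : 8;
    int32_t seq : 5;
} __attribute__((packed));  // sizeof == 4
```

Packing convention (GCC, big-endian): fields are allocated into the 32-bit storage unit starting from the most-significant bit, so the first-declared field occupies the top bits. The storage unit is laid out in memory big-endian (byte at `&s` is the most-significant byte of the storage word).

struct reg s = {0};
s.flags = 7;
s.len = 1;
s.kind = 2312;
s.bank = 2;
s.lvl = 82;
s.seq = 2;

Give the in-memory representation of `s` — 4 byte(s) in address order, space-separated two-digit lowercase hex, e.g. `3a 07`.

f9 08 4a 42

flags (3b) val=7 bits=0x7 at bit 29: 0xe0000000
len (1b) val=1 bits=0x1 at bit 28: 0xf0000000
kind (12b) val=2312 bits=0x908 at bit 16: 0xf9080000
bank (3b) val=2 bits=0x2 at bit 13: 0xf9084000
lvl (8b) val=82 bits=0x52 at bit 5: 0xf9084a40
seq (5b) val=2 bits=0x2 at bit 0: 0xf9084a42
word = 0xf9084a42 → big-endian bytes:
  [0]=0xf9  [1]=0x08  [2]=0x4a  [3]=0x42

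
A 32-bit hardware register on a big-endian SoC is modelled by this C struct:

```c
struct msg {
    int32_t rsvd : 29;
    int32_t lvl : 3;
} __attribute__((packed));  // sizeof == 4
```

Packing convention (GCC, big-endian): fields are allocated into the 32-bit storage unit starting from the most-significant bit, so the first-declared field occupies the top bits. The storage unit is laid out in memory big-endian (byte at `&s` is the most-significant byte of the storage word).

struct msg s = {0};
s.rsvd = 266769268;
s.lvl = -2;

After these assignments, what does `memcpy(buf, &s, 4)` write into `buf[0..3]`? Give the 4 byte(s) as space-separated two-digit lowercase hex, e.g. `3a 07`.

[3+:29] rsvd=266769268 & 0x1fffffff = 0xfe69374; word=0x7f349ba0
[0+:3] lvl=-2 & 0x7 = 0x6; word=0x7f349ba6
word = 0x7f349ba6 → big-endian bytes:
  [0]=0x7f  [1]=0x34  [2]=0x9b  [3]=0xa6

7f 34 9b a6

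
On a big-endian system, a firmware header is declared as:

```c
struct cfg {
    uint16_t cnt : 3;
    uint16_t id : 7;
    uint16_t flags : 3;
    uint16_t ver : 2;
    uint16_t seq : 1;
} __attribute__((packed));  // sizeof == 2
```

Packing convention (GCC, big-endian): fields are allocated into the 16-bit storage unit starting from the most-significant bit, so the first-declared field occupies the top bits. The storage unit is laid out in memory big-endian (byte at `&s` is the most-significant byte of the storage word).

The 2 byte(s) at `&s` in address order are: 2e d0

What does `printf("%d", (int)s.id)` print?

[0]=0x2e [1]=0xd0 (big-endian) → word 0x2ed0
cnt:3 @ bit 13 → (0x2ed0>>13)&0x7 = 0x1
id:7 @ bit 6 → (0x2ed0>>6)&0x7f = 0x3b  ←
flags:3 @ bit 3 → (0x2ed0>>3)&0x7 = 0x2
ver:2 @ bit 1 → (0x2ed0>>1)&0x3 = 0x0
seq:1 @ bit 0 → (0x2ed0>>0)&0x1 = 0x0

59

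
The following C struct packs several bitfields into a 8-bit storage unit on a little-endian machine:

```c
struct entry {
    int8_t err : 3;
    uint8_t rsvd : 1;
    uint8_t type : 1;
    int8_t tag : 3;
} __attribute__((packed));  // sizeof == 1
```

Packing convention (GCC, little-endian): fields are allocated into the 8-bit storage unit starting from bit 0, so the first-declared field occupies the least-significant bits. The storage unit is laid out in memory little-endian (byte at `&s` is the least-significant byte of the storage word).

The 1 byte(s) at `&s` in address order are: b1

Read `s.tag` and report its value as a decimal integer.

-3

[0]=0xb1 (little-endian) → word 0xb1
err [0+:3] = (word>>0) & 0x7 = 1
rsvd [3+:1] = (word>>3) & 0x1 = 0
type [4+:1] = (word>>4) & 0x1 = 1
tag [5+:3] = (word>>5) & 0x7 = 5  ←
tag signed 3b, MSB=1: 5 - 8 = -3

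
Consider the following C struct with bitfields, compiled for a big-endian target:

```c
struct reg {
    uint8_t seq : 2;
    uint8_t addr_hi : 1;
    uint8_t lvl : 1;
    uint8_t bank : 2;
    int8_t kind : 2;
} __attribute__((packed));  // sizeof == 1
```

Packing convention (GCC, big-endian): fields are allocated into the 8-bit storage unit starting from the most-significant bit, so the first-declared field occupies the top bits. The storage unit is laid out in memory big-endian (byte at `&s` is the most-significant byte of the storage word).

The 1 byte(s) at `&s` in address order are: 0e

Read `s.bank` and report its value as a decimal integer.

[0]=0x0e (big-endian) → word 0x0e
seq:2 @ bit 6 → (0x0e>>6)&0x3 = 0x0
addr_hi:1 @ bit 5 → (0x0e>>5)&0x1 = 0x0
lvl:1 @ bit 4 → (0x0e>>4)&0x1 = 0x0
bank:2 @ bit 2 → (0x0e>>2)&0x3 = 0x3  ←
kind:2 @ bit 0 → (0x0e>>0)&0x3 = 0x2

3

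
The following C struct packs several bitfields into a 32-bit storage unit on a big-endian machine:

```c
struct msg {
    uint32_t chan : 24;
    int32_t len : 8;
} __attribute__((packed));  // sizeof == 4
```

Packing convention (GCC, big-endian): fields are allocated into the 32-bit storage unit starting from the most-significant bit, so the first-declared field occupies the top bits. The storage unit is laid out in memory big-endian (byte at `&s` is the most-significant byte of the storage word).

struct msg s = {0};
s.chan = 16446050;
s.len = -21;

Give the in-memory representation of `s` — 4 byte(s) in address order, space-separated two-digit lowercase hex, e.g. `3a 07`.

chan:24 = 16446050 → 0xfaf262 << 8 → word 0xfaf26200
len:8 = -21 → 0xeb << 0 → word 0xfaf262eb
word = 0xfaf262eb → big-endian bytes:
  [0]=0xfa  [1]=0xf2  [2]=0x62  [3]=0xeb

fa f2 62 eb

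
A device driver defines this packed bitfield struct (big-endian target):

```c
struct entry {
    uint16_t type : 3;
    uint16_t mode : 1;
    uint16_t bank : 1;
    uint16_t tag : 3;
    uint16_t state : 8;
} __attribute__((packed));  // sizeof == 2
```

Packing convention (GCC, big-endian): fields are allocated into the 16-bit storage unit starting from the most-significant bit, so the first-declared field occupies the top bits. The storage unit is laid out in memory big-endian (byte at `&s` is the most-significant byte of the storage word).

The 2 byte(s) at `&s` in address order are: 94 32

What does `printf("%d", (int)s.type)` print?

4

[0]=0x94 [1]=0x32 (big-endian) → word 0x9432
type [13+:3] = (word>>13) & 0x7 = 4  ←
mode [12+:1] = (word>>12) & 0x1 = 1
bank [11+:1] = (word>>11) & 0x1 = 0
tag [8+:3] = (word>>8) & 0x7 = 4
state [0+:8] = (word>>0) & 0xff = 50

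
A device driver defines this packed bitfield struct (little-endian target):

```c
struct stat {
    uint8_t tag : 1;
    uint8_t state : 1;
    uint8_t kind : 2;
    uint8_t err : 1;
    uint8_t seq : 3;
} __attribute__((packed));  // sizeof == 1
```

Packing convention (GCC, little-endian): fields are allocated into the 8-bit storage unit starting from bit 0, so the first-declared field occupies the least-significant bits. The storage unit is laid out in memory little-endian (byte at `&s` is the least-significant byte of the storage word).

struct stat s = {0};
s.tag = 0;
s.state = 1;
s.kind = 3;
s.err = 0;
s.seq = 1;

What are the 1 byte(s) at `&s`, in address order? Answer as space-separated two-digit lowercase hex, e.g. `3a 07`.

tag:1 = 0 → 0x0 << 0 → word 0x00
state:1 = 1 → 0x1 << 1 → word 0x02
kind:2 = 3 → 0x3 << 2 → word 0x0e
err:1 = 0 → 0x0 << 4 → word 0x0e
seq:3 = 1 → 0x1 << 5 → word 0x2e
word = 0x2e → little-endian bytes:
  [0]=0x2e

2e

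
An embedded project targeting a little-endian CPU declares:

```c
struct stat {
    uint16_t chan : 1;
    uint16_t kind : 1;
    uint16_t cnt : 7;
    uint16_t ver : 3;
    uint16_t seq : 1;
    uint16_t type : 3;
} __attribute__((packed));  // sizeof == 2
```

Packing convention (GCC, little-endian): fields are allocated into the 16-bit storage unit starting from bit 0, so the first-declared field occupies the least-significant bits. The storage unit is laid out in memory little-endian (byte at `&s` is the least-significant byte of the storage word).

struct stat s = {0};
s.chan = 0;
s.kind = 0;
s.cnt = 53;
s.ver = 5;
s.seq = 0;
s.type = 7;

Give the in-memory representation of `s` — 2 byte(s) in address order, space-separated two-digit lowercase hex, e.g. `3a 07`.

d4 ea

chan (1b) val=0 bits=0x0 at bit 0: 0x0000
kind (1b) val=0 bits=0x0 at bit 1: 0x0000
cnt (7b) val=53 bits=0x35 at bit 2: 0x00d4
ver (3b) val=5 bits=0x5 at bit 9: 0x0ad4
seq (1b) val=0 bits=0x0 at bit 12: 0x0ad4
type (3b) val=7 bits=0x7 at bit 13: 0xead4
word = 0xead4 → little-endian bytes:
  [0]=0xd4  [1]=0xea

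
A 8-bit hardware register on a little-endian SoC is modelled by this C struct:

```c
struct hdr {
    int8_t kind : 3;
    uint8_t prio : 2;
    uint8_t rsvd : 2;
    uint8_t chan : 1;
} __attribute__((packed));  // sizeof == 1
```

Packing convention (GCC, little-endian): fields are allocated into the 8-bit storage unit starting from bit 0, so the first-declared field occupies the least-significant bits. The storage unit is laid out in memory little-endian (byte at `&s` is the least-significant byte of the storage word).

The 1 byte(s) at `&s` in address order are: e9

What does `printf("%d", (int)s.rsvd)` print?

3

[0]=0xe9 (little-endian) → word 0xe9
kind:3 @ bit 0 → (0xe9>>0)&0x7 = 0x1
prio:2 @ bit 3 → (0xe9>>3)&0x3 = 0x1
rsvd:2 @ bit 5 → (0xe9>>5)&0x3 = 0x3  ←
chan:1 @ bit 7 → (0xe9>>7)&0x1 = 0x1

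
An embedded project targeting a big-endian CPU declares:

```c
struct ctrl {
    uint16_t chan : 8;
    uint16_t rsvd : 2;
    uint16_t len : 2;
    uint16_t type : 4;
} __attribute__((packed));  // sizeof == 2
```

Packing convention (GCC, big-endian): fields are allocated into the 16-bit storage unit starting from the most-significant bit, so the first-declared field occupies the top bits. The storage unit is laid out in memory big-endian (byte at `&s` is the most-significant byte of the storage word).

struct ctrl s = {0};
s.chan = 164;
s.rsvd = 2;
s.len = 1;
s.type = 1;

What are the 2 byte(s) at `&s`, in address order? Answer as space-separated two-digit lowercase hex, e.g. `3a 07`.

a4 91

chan (8b) val=164 bits=0xa4 at bit 8: 0xa400
rsvd (2b) val=2 bits=0x2 at bit 6: 0xa480
len (2b) val=1 bits=0x1 at bit 4: 0xa490
type (4b) val=1 bits=0x1 at bit 0: 0xa491
word = 0xa491 → big-endian bytes:
  [0]=0xa4  [1]=0x91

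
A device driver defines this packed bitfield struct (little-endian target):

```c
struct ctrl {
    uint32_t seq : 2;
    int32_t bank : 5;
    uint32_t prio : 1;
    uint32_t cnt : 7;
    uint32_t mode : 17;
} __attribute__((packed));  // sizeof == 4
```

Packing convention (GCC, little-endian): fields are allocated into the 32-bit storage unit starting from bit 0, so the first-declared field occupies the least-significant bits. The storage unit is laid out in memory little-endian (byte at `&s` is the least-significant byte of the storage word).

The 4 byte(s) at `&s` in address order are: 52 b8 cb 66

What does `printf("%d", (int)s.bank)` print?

[0]=0x52 [1]=0xb8 [2]=0xcb [3]=0x66 (little-endian) → word 0x66cbb852
seq [0+:2] = (word>>0) & 0x3 = 2
bank [2+:5] = (word>>2) & 0x1f = 20  ←
prio [7+:1] = (word>>7) & 0x1 = 0
cnt [8+:7] = (word>>8) & 0x7f = 56
mode [15+:17] = (word>>15) & 0x1ffff = 52631
bank signed 5b, MSB=1: 20 - 32 = -12

-12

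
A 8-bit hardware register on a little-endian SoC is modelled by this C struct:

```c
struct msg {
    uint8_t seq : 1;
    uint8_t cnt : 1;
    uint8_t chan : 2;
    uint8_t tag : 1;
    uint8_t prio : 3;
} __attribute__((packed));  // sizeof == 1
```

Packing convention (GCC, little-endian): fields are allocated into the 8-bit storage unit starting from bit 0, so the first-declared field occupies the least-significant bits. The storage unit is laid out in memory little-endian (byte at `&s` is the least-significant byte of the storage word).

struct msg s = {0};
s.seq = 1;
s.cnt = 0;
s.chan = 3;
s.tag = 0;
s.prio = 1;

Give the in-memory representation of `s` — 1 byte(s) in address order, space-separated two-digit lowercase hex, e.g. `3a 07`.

2d

seq (1b) val=1 bits=0x1 at bit 0: 0x01
cnt (1b) val=0 bits=0x0 at bit 1: 0x01
chan (2b) val=3 bits=0x3 at bit 2: 0x0d
tag (1b) val=0 bits=0x0 at bit 4: 0x0d
prio (3b) val=1 bits=0x1 at bit 5: 0x2d
word = 0x2d → little-endian bytes:
  [0]=0x2d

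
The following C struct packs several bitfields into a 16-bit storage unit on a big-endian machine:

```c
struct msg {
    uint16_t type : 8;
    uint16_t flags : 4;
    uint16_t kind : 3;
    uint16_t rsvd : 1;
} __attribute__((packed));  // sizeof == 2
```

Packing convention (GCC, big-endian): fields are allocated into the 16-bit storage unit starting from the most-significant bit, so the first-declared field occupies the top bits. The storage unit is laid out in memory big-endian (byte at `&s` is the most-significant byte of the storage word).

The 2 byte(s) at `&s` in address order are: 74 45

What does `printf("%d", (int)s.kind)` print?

[0]=0x74 [1]=0x45 (big-endian) → word 0x7445
type [8+:8] = (word>>8) & 0xff = 116
flags [4+:4] = (word>>4) & 0xf = 4
kind [1+:3] = (word>>1) & 0x7 = 2  ←
rsvd [0+:1] = (word>>0) & 0x1 = 1

2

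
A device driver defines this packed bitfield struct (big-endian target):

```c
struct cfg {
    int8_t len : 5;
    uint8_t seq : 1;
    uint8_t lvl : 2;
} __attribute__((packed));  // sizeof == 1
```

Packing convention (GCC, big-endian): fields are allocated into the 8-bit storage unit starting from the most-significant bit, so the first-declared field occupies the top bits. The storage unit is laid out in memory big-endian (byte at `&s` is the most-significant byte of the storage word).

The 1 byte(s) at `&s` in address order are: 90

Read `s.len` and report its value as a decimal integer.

[0]=0x90 (big-endian) → word 0x90
len [3+:5] = (word>>3) & 0x1f = 18  ←
seq [2+:1] = (word>>2) & 0x1 = 0
lvl [0+:2] = (word>>0) & 0x3 = 0
len signed 5b, MSB=1: 18 - 32 = -14

-14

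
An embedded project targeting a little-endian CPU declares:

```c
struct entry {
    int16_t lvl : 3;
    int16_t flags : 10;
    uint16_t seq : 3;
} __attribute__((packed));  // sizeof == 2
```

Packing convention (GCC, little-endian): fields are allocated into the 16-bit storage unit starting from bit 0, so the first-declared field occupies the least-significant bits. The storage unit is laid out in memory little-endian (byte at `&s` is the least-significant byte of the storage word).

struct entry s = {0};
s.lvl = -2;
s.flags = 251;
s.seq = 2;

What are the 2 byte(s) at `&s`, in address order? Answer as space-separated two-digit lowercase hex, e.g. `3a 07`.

[0+:3] lvl=-2 & 0x7 = 0x6; word=0x0006
[3+:10] flags=251 & 0x3ff = 0xfb; word=0x07de
[13+:3] seq=2 & 0x7 = 0x2; word=0x47de
word = 0x47de → little-endian bytes:
  [0]=0xde  [1]=0x47

de 47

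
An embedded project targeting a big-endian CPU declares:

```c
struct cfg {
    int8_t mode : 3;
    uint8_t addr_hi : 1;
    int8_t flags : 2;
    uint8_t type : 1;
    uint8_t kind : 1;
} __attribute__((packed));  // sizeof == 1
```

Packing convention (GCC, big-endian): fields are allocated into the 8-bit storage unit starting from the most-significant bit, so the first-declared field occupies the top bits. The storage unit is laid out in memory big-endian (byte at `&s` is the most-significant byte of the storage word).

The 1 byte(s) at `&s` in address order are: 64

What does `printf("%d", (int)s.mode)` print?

[0]=0x64 (big-endian) → word 0x64
mode [5+:3] = (word>>5) & 0x7 = 3  ←
addr_hi [4+:1] = (word>>4) & 0x1 = 0
flags [2+:2] = (word>>2) & 0x3 = 1
type [1+:1] = (word>>1) & 0x1 = 0
kind [0+:1] = (word>>0) & 0x1 = 0
mode signed 3b, MSB=0: value = 3

3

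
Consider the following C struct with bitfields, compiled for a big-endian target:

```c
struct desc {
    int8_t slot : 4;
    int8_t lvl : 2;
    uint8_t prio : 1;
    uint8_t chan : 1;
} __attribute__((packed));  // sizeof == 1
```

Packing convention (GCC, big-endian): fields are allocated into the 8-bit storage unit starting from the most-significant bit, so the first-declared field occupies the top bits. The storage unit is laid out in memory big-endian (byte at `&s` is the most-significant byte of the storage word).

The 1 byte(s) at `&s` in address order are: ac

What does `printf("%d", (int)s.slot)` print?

[0]=0xac (big-endian) → word 0xac
slot:4 @ bit 4 → (0xac>>4)&0xf = 0xa  ←
lvl:2 @ bit 2 → (0xac>>2)&0x3 = 0x3
prio:1 @ bit 1 → (0xac>>1)&0x1 = 0x0
chan:1 @ bit 0 → (0xac>>0)&0x1 = 0x0
slot signed 4b, MSB=1: 10 - 16 = -6

-6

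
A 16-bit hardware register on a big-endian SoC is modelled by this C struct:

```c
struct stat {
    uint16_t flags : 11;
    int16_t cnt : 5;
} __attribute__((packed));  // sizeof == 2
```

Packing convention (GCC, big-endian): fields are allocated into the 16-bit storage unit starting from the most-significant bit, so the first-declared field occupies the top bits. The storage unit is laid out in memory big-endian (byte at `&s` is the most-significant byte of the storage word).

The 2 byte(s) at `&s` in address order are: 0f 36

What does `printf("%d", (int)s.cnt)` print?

-10

[0]=0x0f [1]=0x36 (big-endian) → word 0x0f36
flags:11 @ bit 5 → (0x0f36>>5)&0x7ff = 0x79
cnt:5 @ bit 0 → (0x0f36>>0)&0x1f = 0x16  ←
cnt signed 5b, MSB=1: 22 - 32 = -10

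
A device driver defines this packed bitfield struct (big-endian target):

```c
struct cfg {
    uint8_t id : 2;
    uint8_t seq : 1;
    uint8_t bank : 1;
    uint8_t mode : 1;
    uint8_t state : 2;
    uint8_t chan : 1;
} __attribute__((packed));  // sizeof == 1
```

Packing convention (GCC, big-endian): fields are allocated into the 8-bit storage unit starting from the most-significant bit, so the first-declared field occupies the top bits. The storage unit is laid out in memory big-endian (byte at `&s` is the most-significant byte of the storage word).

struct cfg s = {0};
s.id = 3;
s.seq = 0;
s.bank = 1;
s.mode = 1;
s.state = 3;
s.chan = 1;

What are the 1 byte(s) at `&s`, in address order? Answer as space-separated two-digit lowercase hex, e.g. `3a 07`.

id:2 = 3 → 0x3 << 6 → word 0xc0
seq:1 = 0 → 0x0 << 5 → word 0xc0
bank:1 = 1 → 0x1 << 4 → word 0xd0
mode:1 = 1 → 0x1 << 3 → word 0xd8
state:2 = 3 → 0x3 << 1 → word 0xde
chan:1 = 1 → 0x1 << 0 → word 0xdf
word = 0xdf → big-endian bytes:
  [0]=0xdf

df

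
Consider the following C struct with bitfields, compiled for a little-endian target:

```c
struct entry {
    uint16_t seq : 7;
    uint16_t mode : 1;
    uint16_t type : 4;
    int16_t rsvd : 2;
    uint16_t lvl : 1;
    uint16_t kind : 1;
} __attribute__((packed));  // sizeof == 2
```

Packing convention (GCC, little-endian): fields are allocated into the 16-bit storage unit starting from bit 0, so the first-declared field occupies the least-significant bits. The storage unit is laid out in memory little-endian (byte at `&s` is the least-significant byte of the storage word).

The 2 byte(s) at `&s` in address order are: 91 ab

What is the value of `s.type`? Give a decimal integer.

[0]=0x91 [1]=0xab (little-endian) → word 0xab91
seq [0+:7] = (word>>0) & 0x7f = 17
mode [7+:1] = (word>>7) & 0x1 = 1
type [8+:4] = (word>>8) & 0xf = 11  ←
rsvd [12+:2] = (word>>12) & 0x3 = 2
lvl [14+:1] = (word>>14) & 0x1 = 0
kind [15+:1] = (word>>15) & 0x1 = 1

11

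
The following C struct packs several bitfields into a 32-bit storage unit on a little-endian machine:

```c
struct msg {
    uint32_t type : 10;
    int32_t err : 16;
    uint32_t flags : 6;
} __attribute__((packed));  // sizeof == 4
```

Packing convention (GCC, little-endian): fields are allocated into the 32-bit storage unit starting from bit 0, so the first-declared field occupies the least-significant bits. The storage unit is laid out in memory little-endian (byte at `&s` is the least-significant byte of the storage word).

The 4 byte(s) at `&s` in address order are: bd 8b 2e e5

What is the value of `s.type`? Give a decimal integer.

[0]=0xbd [1]=0x8b [2]=0x2e [3]=0xe5 (little-endian) → word 0xe52e8bbd
type [0+:10] = (word>>0) & 0x3ff = 957  ←
err [10+:16] = (word>>10) & 0xffff = 19362
flags [26+:6] = (word>>26) & 0x3f = 57

957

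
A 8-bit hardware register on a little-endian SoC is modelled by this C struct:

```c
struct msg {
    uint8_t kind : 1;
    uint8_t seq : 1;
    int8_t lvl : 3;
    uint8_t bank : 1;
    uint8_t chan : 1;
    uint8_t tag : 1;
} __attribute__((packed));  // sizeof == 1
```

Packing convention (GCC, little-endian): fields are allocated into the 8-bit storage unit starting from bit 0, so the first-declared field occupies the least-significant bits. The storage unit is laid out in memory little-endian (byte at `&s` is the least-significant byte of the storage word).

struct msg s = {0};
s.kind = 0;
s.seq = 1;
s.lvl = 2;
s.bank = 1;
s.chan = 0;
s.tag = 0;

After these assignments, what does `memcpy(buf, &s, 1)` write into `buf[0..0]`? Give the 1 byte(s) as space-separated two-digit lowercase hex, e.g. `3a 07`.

2a

[0+:1] kind=0 & 0x1 = 0x0; word=0x00
[1+:1] seq=1 & 0x1 = 0x1; word=0x02
[2+:3] lvl=2 & 0x7 = 0x2; word=0x0a
[5+:1] bank=1 & 0x1 = 0x1; word=0x2a
[6+:1] chan=0 & 0x1 = 0x0; word=0x2a
[7+:1] tag=0 & 0x1 = 0x0; word=0x2a
word = 0x2a → little-endian bytes:
  [0]=0x2a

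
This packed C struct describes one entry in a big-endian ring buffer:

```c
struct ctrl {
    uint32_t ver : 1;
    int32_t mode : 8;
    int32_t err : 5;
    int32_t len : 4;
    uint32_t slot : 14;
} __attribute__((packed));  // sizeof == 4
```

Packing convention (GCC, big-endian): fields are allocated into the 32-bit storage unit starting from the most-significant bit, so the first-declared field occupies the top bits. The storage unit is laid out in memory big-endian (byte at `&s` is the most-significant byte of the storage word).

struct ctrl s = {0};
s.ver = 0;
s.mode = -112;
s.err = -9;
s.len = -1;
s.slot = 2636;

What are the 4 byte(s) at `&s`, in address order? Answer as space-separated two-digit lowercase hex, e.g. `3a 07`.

[31+:1] ver=0 & 0x1 = 0x0; word=0x00000000
[23+:8] mode=-112 & 0xff = 0x90; word=0x48000000
[18+:5] err=-9 & 0x1f = 0x17; word=0x485c0000
[14+:4] len=-1 & 0xf = 0xf; word=0x485fc000
[0+:14] slot=2636 & 0x3fff = 0xa4c; word=0x485fca4c
word = 0x485fca4c → big-endian bytes:
  [0]=0x48  [1]=0x5f  [2]=0xca  [3]=0x4c

48 5f ca 4c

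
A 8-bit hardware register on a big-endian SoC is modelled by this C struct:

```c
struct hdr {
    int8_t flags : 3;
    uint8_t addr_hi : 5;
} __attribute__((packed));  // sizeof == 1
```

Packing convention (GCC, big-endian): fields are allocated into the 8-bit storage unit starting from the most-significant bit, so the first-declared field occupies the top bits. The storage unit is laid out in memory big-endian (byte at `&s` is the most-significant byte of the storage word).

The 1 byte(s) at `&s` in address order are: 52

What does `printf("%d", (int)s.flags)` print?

2

[0]=0x52 (big-endian) → word 0x52
flags [5+:3] = (word>>5) & 0x7 = 2  ←
addr_hi [0+:5] = (word>>0) & 0x1f = 18
flags signed 3b, MSB=0: value = 2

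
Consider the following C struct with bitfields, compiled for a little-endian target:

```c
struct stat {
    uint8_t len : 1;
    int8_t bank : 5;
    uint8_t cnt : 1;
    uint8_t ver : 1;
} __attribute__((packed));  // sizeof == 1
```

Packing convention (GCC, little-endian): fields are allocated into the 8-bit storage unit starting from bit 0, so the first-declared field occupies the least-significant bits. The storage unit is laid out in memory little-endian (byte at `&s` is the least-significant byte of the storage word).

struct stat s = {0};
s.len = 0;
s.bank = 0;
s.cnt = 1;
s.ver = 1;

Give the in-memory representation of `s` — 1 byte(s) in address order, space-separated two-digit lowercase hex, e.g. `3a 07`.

len (1b) val=0 bits=0x0 at bit 0: 0x00
bank (5b) val=0 bits=0x0 at bit 1: 0x00
cnt (1b) val=1 bits=0x1 at bit 6: 0x40
ver (1b) val=1 bits=0x1 at bit 7: 0xc0
word = 0xc0 → little-endian bytes:
  [0]=0xc0

c0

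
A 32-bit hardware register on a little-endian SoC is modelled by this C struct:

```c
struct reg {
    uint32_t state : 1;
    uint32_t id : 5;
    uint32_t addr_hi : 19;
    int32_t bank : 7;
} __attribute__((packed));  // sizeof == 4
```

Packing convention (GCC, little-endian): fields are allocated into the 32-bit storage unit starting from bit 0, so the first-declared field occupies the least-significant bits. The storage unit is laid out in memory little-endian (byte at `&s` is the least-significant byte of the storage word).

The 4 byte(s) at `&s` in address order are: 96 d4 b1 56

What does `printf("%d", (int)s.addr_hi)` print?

182098

[0]=0x96 [1]=0xd4 [2]=0xb1 [3]=0x56 (little-endian) → word 0x56b1d496
state [0+:1] = (word>>0) & 0x1 = 0
id [1+:5] = (word>>1) & 0x1f = 11
addr_hi [6+:19] = (word>>6) & 0x7ffff = 182098  ←
bank [25+:7] = (word>>25) & 0x7f = 43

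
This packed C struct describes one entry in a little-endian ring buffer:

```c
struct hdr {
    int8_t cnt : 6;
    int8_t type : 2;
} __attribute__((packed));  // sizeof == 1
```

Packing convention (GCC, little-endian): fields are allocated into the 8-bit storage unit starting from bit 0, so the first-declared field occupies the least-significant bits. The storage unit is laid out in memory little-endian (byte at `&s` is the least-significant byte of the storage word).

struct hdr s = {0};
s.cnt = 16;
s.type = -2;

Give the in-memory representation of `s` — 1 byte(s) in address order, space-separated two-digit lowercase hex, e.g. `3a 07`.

[0+:6] cnt=16 & 0x3f = 0x10; word=0x10
[6+:2] type=-2 & 0x3 = 0x2; word=0x90
word = 0x90 → little-endian bytes:
  [0]=0x90

90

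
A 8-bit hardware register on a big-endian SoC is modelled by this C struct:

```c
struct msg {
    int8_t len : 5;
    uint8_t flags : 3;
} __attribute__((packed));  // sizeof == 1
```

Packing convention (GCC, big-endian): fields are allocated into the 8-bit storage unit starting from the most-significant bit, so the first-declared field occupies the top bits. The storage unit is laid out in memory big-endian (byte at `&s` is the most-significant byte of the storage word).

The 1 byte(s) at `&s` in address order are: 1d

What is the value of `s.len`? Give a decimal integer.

3

[0]=0x1d (big-endian) → word 0x1d
len [3+:5] = (word>>3) & 0x1f = 3  ←
flags [0+:3] = (word>>0) & 0x7 = 5
len signed 5b, MSB=0: value = 3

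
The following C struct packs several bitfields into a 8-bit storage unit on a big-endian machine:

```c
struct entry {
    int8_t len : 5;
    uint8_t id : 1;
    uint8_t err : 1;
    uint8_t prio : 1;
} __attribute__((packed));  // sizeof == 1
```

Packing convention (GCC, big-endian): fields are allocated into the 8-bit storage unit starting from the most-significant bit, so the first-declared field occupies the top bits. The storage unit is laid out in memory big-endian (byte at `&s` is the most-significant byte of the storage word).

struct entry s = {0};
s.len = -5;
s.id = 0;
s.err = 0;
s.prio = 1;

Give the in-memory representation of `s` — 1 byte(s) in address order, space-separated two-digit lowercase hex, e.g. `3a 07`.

d9

len (5b) val=-5 bits=0x1b at bit 3: 0xd8
id (1b) val=0 bits=0x0 at bit 2: 0xd8
err (1b) val=0 bits=0x0 at bit 1: 0xd8
prio (1b) val=1 bits=0x1 at bit 0: 0xd9
word = 0xd9 → big-endian bytes:
  [0]=0xd9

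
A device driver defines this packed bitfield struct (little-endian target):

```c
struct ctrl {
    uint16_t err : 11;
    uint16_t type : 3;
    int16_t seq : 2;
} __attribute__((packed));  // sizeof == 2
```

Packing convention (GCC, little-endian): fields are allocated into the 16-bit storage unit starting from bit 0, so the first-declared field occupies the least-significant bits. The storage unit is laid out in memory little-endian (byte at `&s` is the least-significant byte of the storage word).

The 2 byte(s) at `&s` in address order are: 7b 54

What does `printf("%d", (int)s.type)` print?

[0]=0x7b [1]=0x54 (little-endian) → word 0x547b
err:11 @ bit 0 → (0x547b>>0)&0x7ff = 0x47b
type:3 @ bit 11 → (0x547b>>11)&0x7 = 0x2  ←
seq:2 @ bit 14 → (0x547b>>14)&0x3 = 0x1

2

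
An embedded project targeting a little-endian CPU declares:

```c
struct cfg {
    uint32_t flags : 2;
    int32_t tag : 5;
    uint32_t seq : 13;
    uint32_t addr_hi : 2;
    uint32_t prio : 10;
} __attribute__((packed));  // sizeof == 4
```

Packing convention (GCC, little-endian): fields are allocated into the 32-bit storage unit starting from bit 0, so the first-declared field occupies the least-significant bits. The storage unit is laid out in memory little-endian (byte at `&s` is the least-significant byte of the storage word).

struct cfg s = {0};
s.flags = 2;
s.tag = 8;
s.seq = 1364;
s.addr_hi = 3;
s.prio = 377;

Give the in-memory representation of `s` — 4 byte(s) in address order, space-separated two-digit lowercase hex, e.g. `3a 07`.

22 aa 72 5e

[0+:2] flags=2 & 0x3 = 0x2; word=0x00000002
[2+:5] tag=8 & 0x1f = 0x8; word=0x00000022
[7+:13] seq=1364 & 0x1fff = 0x554; word=0x0002aa22
[20+:2] addr_hi=3 & 0x3 = 0x3; word=0x0032aa22
[22+:10] prio=377 & 0x3ff = 0x179; word=0x5e72aa22
word = 0x5e72aa22 → little-endian bytes:
  [0]=0x22  [1]=0xaa  [2]=0x72  [3]=0x5e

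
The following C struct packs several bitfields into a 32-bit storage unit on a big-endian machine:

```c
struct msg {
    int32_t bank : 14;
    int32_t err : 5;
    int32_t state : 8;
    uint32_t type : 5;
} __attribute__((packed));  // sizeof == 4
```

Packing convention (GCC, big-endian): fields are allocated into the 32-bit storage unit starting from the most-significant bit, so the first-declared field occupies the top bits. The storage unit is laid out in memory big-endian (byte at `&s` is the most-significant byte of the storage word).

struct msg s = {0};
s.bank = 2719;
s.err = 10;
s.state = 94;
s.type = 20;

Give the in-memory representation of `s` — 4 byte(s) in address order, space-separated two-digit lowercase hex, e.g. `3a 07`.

2a 7d 4b d4

[18+:14] bank=2719 & 0x3fff = 0xa9f; word=0x2a7c0000
[13+:5] err=10 & 0x1f = 0xa; word=0x2a7d4000
[5+:8] state=94 & 0xff = 0x5e; word=0x2a7d4bc0
[0+:5] type=20 & 0x1f = 0x14; word=0x2a7d4bd4
word = 0x2a7d4bd4 → big-endian bytes:
  [0]=0x2a  [1]=0x7d  [2]=0x4b  [3]=0xd4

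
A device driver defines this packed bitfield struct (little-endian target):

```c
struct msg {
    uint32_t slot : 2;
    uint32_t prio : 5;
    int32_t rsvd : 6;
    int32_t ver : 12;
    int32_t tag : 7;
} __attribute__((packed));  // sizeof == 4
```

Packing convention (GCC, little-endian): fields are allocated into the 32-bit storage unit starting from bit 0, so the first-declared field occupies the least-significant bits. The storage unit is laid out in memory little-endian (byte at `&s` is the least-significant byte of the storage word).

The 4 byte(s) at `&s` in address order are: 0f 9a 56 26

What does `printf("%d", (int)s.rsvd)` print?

[0]=0x0f [1]=0x9a [2]=0x56 [3]=0x26 (little-endian) → word 0x26569a0f
slot [0+:2] = (word>>0) & 0x3 = 3
prio [2+:5] = (word>>2) & 0x1f = 3
rsvd [7+:6] = (word>>7) & 0x3f = 52  ←
ver [13+:12] = (word>>13) & 0xfff = 692
tag [25+:7] = (word>>25) & 0x7f = 19
rsvd signed 6b, MSB=1: 52 - 64 = -12

-12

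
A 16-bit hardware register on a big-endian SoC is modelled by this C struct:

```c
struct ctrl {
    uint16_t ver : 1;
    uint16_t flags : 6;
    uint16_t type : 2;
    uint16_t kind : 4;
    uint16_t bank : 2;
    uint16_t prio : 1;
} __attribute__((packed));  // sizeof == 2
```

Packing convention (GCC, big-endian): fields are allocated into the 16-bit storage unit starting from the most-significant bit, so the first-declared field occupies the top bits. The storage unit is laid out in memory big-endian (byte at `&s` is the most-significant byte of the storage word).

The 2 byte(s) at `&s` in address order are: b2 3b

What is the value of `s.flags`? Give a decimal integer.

25

[0]=0xb2 [1]=0x3b (big-endian) → word 0xb23b
ver [15+:1] = (word>>15) & 0x1 = 1
flags [9+:6] = (word>>9) & 0x3f = 25  ←
type [7+:2] = (word>>7) & 0x3 = 0
kind [3+:4] = (word>>3) & 0xf = 7
bank [1+:2] = (word>>1) & 0x3 = 1
prio [0+:1] = (word>>0) & 0x1 = 1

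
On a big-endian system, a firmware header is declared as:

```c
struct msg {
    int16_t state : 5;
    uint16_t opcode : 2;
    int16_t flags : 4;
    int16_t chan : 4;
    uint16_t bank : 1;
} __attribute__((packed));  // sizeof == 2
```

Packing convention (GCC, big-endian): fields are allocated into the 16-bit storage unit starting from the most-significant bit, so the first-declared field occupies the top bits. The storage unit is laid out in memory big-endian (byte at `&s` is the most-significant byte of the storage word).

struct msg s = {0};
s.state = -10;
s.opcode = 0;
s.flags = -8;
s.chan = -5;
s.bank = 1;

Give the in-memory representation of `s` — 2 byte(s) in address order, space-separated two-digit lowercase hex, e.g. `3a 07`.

b1 17

state:5 = -10 → 0x16 << 11 → word 0xb000
opcode:2 = 0 → 0x0 << 9 → word 0xb000
flags:4 = -8 → 0x8 << 5 → word 0xb100
chan:4 = -5 → 0xb << 1 → word 0xb116
bank:1 = 1 → 0x1 << 0 → word 0xb117
word = 0xb117 → big-endian bytes:
  [0]=0xb1  [1]=0x17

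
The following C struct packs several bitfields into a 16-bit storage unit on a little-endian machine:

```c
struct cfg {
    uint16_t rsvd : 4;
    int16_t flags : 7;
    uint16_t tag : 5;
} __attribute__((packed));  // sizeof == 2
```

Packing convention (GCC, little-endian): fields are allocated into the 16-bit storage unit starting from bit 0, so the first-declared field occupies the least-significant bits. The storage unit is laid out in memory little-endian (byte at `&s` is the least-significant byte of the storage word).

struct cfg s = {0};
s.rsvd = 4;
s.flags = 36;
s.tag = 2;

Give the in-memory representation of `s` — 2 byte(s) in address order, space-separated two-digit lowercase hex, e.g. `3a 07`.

44 12

rsvd:4 = 4 → 0x4 << 0 → word 0x0004
flags:7 = 36 → 0x24 << 4 → word 0x0244
tag:5 = 2 → 0x2 << 11 → word 0x1244
word = 0x1244 → little-endian bytes:
  [0]=0x44  [1]=0x12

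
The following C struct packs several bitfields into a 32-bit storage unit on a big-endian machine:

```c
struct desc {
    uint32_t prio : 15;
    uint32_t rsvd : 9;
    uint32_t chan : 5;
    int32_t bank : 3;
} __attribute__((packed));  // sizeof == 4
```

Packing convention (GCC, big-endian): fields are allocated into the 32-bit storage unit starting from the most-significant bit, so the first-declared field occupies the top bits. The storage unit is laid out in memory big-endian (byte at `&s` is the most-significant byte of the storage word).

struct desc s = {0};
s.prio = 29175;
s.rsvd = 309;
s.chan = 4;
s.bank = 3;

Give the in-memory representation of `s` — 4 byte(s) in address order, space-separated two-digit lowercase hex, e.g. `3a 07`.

prio (15b) val=29175 bits=0x71f7 at bit 17: 0xe3ee0000
rsvd (9b) val=309 bits=0x135 at bit 8: 0xe3ef3500
chan (5b) val=4 bits=0x4 at bit 3: 0xe3ef3520
bank (3b) val=3 bits=0x3 at bit 0: 0xe3ef3523
word = 0xe3ef3523 → big-endian bytes:
  [0]=0xe3  [1]=0xef  [2]=0x35  [3]=0x23

e3 ef 35 23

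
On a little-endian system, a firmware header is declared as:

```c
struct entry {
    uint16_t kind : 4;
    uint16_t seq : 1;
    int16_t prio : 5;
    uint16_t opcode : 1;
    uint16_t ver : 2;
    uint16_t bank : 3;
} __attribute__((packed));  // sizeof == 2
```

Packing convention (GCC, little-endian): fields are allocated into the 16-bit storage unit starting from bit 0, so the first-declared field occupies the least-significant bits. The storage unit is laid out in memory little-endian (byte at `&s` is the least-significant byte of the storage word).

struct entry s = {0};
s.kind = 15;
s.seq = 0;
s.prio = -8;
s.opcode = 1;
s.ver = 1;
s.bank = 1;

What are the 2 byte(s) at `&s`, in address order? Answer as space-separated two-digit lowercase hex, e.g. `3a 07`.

0f 2f

[0+:4] kind=15 & 0xf = 0xf; word=0x000f
[4+:1] seq=0 & 0x1 = 0x0; word=0x000f
[5+:5] prio=-8 & 0x1f = 0x18; word=0x030f
[10+:1] opcode=1 & 0x1 = 0x1; word=0x070f
[11+:2] ver=1 & 0x3 = 0x1; word=0x0f0f
[13+:3] bank=1 & 0x7 = 0x1; word=0x2f0f
word = 0x2f0f → little-endian bytes:
  [0]=0x0f  [1]=0x2f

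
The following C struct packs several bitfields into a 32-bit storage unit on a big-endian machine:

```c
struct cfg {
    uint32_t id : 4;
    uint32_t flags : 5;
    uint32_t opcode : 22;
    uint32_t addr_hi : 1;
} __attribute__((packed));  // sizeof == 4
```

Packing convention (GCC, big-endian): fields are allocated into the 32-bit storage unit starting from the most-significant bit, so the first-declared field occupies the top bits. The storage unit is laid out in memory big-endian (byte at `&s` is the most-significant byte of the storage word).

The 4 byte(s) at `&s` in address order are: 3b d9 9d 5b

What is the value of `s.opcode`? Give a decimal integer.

2936493

[0]=0x3b [1]=0xd9 [2]=0x9d [3]=0x5b (big-endian) → word 0x3bd99d5b
id:4 @ bit 28 → (0x3bd99d5b>>28)&0xf = 0x3
flags:5 @ bit 23 → (0x3bd99d5b>>23)&0x1f = 0x17
opcode:22 @ bit 1 → (0x3bd99d5b>>1)&0x3fffff = 0x2ccead  ←
addr_hi:1 @ bit 0 → (0x3bd99d5b>>0)&0x1 = 0x1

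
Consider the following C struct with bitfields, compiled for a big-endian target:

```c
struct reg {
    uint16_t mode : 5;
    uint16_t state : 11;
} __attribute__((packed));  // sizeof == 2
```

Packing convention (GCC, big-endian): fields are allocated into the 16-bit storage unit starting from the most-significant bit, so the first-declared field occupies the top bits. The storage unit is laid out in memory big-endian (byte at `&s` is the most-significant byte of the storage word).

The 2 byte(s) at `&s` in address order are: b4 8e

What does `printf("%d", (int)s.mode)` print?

22

[0]=0xb4 [1]=0x8e (big-endian) → word 0xb48e
mode:5 @ bit 11 → (0xb48e>>11)&0x1f = 0x16  ←
state:11 @ bit 0 → (0xb48e>>0)&0x7ff = 0x48e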